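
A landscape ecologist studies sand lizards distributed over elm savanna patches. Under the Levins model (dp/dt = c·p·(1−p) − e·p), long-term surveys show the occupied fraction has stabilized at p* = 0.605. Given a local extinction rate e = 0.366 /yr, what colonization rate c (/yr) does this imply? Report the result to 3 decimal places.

At equilibrium c(1−p*) = e, so c = e/(1−p*).
c = 0.366/(1 − 0.605) = 0.366/0.3950 = 0.9266.

0.927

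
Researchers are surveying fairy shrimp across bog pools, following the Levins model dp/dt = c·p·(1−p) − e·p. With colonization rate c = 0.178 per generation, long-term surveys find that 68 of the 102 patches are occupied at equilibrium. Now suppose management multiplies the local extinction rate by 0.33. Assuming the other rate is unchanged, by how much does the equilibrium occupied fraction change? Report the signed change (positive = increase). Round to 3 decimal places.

0.223

Observed p* = 68/102 = 0.66667.
Balance c(1−p*) = e gives e = 0.178×(1 − 0.66667) = 0.05933.
New p* = 1 − e/c = 1 − 0.01958/0.17800 = 0.89000.
Δp* = 0.89000 − 0.66667 = +0.22333.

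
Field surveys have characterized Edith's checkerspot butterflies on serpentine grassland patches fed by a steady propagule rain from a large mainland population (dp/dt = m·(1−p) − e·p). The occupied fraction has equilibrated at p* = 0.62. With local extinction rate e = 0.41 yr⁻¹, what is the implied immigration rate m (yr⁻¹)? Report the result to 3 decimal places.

0.669

At equilibrium m(1−p*) = e·p*, so m = e·p*/(1−p*).
m = 0.41 × 0.62 / 0.3800 = 0.2542/0.3800 = 0.6689.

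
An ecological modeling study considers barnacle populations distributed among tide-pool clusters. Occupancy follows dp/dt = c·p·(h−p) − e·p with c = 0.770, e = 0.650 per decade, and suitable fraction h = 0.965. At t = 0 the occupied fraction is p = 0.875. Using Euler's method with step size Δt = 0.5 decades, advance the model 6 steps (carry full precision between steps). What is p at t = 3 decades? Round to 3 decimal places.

Update rule: p ← p + [c·p·(h−p) − e·p]·Δt with Δt = 0.5.
  1  |  dp/dt·Δt = -0.254056  |  p_1 = 0.620944
  2  |  dp/dt·Δt = -0.119555  |  p_2 = 0.501388
  3  |  dp/dt·Δt = -0.073458  |  p_3 = 0.427930
  4  |  dp/dt·Δt = -0.050593  |  p_4 = 0.377337
  5  |  dp/dt·Δt = -0.037262  |  p_5 = 0.340075
  6  |  dp/dt·Δt = -0.028704  |  p_6 = 0.311371

0.311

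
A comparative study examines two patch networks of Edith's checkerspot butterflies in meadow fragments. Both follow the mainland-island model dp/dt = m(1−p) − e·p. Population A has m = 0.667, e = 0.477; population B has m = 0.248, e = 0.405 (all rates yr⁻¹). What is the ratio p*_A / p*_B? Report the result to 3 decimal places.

1.535

A: p*_A = m/(m+e) = 0.667/1.1440 = 0.5830.
B: p*_B = 0.248/0.6530 = 0.3798.
p*_A / p*_B = 0.5830/0.3798 = 1.5352.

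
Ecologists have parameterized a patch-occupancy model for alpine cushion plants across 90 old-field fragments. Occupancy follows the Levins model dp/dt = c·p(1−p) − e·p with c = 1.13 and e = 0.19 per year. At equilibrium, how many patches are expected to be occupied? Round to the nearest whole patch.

75

p* = 1 − e/c = 1 − 0.19/1.13 = 0.8319.
Expected occupied patches = N × p* = 90 × 0.8319 = 74.87 ≈ 75.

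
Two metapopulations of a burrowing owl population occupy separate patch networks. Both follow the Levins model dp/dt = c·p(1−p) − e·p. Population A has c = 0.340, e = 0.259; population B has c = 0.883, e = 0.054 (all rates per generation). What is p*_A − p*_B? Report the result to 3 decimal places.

A: p*_A = 1 − 0.259/0.340 = 0.2382.
B: p*_B = 1 − 0.054/0.883 = 0.9388.
p*_A − p*_B = 0.2382 − 0.9388 = -0.7006.

-0.701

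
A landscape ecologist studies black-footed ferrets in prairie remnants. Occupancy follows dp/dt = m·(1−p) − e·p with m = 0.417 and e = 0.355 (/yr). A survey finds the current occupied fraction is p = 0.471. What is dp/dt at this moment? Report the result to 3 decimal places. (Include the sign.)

Colonization term: m·(1−p) = 0.417×0.5290 = 0.22059.
Extinction term: e·p = 0.16720.
dp/dt = 0.22059 − 0.16720 = 0.05339.

0.053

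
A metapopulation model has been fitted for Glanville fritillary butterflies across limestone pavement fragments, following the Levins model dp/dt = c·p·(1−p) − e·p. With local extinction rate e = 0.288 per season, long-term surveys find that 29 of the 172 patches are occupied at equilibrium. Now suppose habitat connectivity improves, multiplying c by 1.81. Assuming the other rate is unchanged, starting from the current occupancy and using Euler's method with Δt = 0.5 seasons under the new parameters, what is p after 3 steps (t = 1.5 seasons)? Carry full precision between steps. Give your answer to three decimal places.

0.231

Observed p* = 29/172 = 0.16860.
Balance c(1−p*) = e gives c = e/(1 − 0.16860) = 0.288/0.83140 = 0.34641.
Starting from p₀ = 0.16860; update p ← p + (dp/dt)·Δt with the new parameters.
p: 0.16860 → 0.18827  (Δp = +0.01967)
p: 0.18827 → 0.20907  (Δp = +0.02080)
p: 0.20907 → 0.23080  (Δp = +0.02173)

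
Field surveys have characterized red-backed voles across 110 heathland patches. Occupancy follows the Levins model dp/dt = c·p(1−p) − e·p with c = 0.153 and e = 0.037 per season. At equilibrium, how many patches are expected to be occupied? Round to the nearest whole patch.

p* = 1 − e/c = 1 − 0.037/0.153 = 0.7582.
Expected occupied patches = N × p* = 110 × 0.7582 = 83.40 ≈ 83.

83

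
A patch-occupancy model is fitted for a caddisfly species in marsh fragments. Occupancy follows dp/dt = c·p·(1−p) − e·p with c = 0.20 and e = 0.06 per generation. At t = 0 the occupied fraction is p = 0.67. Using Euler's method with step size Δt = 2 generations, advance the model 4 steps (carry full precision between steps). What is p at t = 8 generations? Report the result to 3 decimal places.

0.692

Update rule: p ← p + [c·p·(1−p) − e·p]·Δt with Δt = 2.
  1  |  dp/dt·Δt = +0.008040  |  p_1 = 0.678040
  2  |  dp/dt·Δt = +0.005956  |  p_2 = 0.683996
  3  |  dp/dt·Δt = +0.004379  |  p_3 = 0.688375
  4  |  dp/dt·Δt = +0.003201  |  p_4 = 0.691576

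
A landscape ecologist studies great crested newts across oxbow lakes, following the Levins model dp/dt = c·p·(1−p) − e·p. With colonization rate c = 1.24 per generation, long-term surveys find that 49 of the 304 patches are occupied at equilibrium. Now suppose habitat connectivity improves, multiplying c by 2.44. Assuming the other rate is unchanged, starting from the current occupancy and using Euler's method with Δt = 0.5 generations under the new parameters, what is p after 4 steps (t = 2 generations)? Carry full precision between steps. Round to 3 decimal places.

Observed p* = 49/304 = 0.16118.
Balance c(1−p*) = e gives e = 1.24×(1 − 0.16118) = 1.04013.
Starting from p₀ = 0.16118; update p ← p + (dp/dt)·Δt with the new parameters.
p: 0.16118 → 0.28189  (Δp = +0.12071)
p: 0.28189 → 0.44153  (Δp = +0.15963)
p: 0.44153 → 0.58493  (Δp = +0.14340)
p: 0.58493 → 0.64802  (Δp = +0.06308)

0.648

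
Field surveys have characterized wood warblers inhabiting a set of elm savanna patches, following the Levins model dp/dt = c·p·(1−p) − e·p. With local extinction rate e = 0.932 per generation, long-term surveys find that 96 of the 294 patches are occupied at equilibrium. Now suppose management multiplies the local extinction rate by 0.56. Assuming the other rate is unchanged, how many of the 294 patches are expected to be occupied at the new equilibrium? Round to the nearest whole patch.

Observed p* = 96/294 = 0.32653.
Balance c(1−p*) = e gives c = e/(1 − 0.32653) = 0.932/0.67347 = 1.38388.
New p* = 1 − e/c = 1 − 0.52192/1.38388 = 0.62286.
Expected occupied = 294 × 0.62286 = 183.12 ≈ 183.

183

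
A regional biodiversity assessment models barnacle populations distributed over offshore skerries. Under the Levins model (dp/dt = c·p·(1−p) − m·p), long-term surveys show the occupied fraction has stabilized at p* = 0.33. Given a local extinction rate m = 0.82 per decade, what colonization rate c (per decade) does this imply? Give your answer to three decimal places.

1.224

At equilibrium c(1−p*) = m, so c = m/(1−p*).
c = 0.82/(1 − 0.33) = 0.82/0.6700 = 1.2239.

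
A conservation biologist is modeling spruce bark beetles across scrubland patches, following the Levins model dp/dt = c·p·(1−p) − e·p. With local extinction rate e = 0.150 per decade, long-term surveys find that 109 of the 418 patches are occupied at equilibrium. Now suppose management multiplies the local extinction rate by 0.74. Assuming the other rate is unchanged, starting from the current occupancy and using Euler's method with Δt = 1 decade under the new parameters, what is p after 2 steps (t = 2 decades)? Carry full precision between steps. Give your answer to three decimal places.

Observed p* = 109/418 = 0.26077.
Balance c(1−p*) = e gives c = e/(1 − 0.26077) = 0.150/0.73923 = 0.20291.
Starting from p₀ = 0.26077; update p ← p + (dp/dt)·Δt with the new parameters.
step 1: Δp = +0.01017, p = 0.27094
step 2: Δp = +0.01001, p = 0.28094

0.281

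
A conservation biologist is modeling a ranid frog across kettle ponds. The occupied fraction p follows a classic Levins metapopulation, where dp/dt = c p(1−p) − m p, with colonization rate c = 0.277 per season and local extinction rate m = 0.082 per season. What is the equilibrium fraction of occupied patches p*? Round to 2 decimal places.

At equilibrium, colonization balances extinction: c·p*·(1−p*) = m·p*.
So p* = 1 − m/c = 1 − 0.082/0.277 = 1 − 0.2960 = 0.7040.

0.70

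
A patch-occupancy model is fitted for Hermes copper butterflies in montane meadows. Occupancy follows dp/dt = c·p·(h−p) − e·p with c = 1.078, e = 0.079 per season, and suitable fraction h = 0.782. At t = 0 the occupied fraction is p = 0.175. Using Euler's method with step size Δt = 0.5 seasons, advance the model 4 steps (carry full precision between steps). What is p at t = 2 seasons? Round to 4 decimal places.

0.4167

Update rule: p ← p + [c·p·(h−p) − e·p]·Δt with Δt = 0.5.
  1  |  dp/dt·Δt = +0.050343  |  p_1 = 0.225343
  2  |  dp/dt·Δt = +0.058710  |  p_2 = 0.284053
  3  |  dp/dt·Δt = +0.065018  |  p_3 = 0.349071
  4  |  dp/dt·Δt = +0.067667  |  p_4 = 0.416738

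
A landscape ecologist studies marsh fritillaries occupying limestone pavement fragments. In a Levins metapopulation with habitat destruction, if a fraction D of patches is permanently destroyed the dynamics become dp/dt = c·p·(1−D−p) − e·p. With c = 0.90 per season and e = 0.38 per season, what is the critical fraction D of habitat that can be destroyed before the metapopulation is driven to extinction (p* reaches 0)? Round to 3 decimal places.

The nontrivial equilibrium is p* = (1−D) − e/c; extinction occurs when this hits zero.
So D_crit = 1 − e/c = 1 − 0.38/0.90 = 1 − 0.4222 = 0.5778.
This equals the undisturbed p*, a classic result of Lande's extension.

0.578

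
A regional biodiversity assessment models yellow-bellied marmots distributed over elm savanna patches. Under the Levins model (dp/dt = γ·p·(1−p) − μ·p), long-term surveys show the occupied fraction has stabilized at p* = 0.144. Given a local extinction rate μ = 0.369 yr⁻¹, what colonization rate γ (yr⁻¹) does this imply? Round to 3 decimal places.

At equilibrium γ(1−p*) = μ, so γ = μ/(1−p*).
γ = 0.369/(1 − 0.144) = 0.369/0.8560 = 0.4311.

0.431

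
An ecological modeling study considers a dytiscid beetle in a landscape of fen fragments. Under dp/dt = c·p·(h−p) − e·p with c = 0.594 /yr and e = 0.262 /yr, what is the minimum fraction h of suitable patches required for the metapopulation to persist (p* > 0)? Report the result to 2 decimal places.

p* = h − e/c is positive only when h > e/c.
h_min = e/c = 0.262/0.594 = 0.4411.

0.44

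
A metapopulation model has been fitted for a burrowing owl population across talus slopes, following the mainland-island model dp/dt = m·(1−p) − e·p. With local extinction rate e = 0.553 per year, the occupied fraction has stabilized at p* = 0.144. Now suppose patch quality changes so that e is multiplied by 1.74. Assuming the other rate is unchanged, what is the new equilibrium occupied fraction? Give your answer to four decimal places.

0.0882

Balance m(1−p*) = e·p* gives m = e·p*/(1−p*) = 0.553×0.14400/0.85600 = 0.09303.
New p* = m/(m+e) = 0.09303/(0.09303+0.96222) = 0.08816.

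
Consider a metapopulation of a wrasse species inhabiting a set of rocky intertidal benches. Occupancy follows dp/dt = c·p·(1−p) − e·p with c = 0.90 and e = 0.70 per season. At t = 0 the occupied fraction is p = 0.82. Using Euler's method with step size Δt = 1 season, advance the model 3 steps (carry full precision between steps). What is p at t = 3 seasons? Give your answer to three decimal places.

Update rule: p ← p + [c·p·(1−p) − e·p]·Δt with Δt = 1.
p: 0.82000 → 0.37884  (Δp = -0.44116)
p: 0.37884 → 0.32544  (Δp = -0.05340)
p: 0.32544 → 0.29521  (Δp = -0.03023)

0.295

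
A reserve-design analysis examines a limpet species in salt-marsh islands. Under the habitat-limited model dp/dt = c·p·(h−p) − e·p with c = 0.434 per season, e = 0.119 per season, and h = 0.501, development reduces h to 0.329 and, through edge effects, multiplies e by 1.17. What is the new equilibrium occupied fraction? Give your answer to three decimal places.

Before: p* = h − e/c = 0.501 − 0.119/0.434 = 0.501 − 0.2742 = 0.2268.
After: c = 0.434, e = 0.13923, h = 0.329; p* = 0.329 − 0.13923/0.434 = 0.0082.

0.008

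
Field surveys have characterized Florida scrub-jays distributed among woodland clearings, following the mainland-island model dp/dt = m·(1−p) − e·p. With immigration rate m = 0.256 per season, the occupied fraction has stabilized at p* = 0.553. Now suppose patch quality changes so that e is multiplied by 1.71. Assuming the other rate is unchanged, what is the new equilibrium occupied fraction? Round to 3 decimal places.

Balance m(1−p*) = e·p* gives e = m(1−p*)/p* = 0.256×0.44700/0.55300 = 0.20693.
New p* = m/(m+e) = 0.25600/(0.25600+0.35385) = 0.41978.

0.420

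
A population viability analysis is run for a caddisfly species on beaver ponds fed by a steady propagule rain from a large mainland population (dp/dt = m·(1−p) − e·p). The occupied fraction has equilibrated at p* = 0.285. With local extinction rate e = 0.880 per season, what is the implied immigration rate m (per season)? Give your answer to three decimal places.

At equilibrium m(1−p*) = e·p*, so m = e·p*/(1−p*).
m = 0.880 × 0.285 / 0.7150 = 0.2508/0.7150 = 0.3508.

0.351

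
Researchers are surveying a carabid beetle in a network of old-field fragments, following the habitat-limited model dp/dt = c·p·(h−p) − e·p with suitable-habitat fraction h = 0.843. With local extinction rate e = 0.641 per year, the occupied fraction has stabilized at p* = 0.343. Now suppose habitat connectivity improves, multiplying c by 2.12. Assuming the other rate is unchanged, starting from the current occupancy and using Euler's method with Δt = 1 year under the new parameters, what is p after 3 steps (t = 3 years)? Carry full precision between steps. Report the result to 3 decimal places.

0.600

Balance c(h−p*) = e gives c = e/(0.843 − 0.34300) = 0.641/0.50000 = 1.28200.
Starting from p₀ = 0.34300; update p ← p + (dp/dt)·Δt with the new parameters.
t = 1: p = 0.34300 + (+0.24625) = 0.58925
t = 2: p = 0.58925 + (+0.02867) = 0.61792
t = 3: p = 0.61792 + (-0.01809) = 0.59983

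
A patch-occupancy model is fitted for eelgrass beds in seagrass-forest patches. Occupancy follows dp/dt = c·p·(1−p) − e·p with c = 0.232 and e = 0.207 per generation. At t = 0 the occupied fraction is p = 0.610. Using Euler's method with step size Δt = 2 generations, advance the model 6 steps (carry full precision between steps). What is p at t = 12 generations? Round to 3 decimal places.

Update rule: p ← p + [c·p·(1−p) − e·p]·Δt with Δt = 2.
step 1: Δp = -0.14215, p = 0.46785
step 2: Δp = -0.07817, p = 0.38968
step 3: Δp = -0.05097, p = 0.33870
step 4: Δp = -0.03630, p = 0.30241
step 5: Δp = -0.02731, p = 0.27510
step 6: Δp = -0.02136, p = 0.25374

0.254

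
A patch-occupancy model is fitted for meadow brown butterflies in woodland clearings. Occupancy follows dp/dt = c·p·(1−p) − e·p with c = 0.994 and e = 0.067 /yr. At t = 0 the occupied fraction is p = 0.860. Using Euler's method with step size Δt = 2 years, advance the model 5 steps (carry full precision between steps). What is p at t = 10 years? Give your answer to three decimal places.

Update rule: p ← p + [c·p·(1−p) − e·p]·Δt with Δt = 2.
  1  |  dp/dt·Δt = +0.124115  |  p_1 = 0.984115
  2  |  dp/dt·Δt = -0.100794  |  p_2 = 0.883321
  3  |  dp/dt·Δt = +0.086528  |  p_3 = 0.969849
  4  |  dp/dt·Δt = -0.071827  |  p_4 = 0.898022
  5  |  dp/dt·Δt = +0.061723  |  p_5 = 0.959745

0.960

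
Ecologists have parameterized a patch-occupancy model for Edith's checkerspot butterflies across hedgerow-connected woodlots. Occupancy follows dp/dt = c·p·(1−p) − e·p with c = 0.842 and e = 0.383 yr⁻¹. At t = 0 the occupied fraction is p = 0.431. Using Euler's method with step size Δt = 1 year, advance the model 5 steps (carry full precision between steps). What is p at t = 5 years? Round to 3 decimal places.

0.537

Update rule: p ← p + [c·p·(1−p) − e·p]·Δt with Δt = 1.
  1  |  dp/dt·Δt = +0.041418  |  p_1 = 0.472418
  2  |  dp/dt·Δt = +0.028923  |  p_2 = 0.501341
  3  |  dp/dt·Δt = +0.018485  |  p_3 = 0.519826
  4  |  dp/dt·Δt = +0.011076  |  p_4 = 0.530902
  5  |  dp/dt·Δt = +0.006361  |  p_5 = 0.537262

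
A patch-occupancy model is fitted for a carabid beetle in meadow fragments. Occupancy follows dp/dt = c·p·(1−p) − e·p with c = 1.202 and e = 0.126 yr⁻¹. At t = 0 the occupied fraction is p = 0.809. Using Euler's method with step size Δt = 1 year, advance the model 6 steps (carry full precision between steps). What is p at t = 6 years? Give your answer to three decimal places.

0.895

Update rule: p ← p + [c·p·(1−p) − e·p]·Δt with Δt = 1.
t = 1: p = 0.80900 + (+0.08380) = 0.89280
t = 2: p = 0.89280 + (+0.00255) = 0.89535
t = 3: p = 0.89535 + (-0.00019) = 0.89516
t = 4: p = 0.89516 + (+0.00001) = 0.89518
t = 5: p = 0.89518 + (-0.00000) = 0.89517
t = 6: p = 0.89517 + (+0.00000) = 0.89517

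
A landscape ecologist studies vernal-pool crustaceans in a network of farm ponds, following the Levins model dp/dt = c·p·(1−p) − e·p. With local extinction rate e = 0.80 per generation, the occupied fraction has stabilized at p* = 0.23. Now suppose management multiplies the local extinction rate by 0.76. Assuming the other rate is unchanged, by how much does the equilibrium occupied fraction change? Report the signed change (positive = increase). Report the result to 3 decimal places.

0.185

Balance c(1−p*) = e gives c = e/(1 − 0.23000) = 0.80/0.77000 = 1.03896.
New p* = 1 − e/c = 1 − 0.60800/1.03896 = 0.41480.
Δp* = 0.41480 − 0.23000 = +0.18480.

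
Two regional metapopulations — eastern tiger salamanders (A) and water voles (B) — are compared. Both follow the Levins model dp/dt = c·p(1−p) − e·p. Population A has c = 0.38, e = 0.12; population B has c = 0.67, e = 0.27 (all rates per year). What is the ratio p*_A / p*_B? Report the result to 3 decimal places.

A: p*_A = 1 − 0.12/0.38 = 0.6842.
B: p*_B = 1 − 0.27/0.67 = 0.5970.
p*_A / p*_B = 0.6842/0.5970 = 1.1461.

1.146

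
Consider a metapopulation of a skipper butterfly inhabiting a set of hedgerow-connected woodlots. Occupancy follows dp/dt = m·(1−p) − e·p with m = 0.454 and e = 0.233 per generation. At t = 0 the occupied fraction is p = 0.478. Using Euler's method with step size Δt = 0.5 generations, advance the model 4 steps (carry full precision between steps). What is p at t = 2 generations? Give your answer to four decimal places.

0.6269

Update rule: p ← p + [m·(1−p) − e·p]·Δt with Δt = 0.5.
p: 0.47800 → 0.54081  (Δp = +0.06281)
p: 0.54081 → 0.58204  (Δp = +0.04123)
p: 0.58204 → 0.60911  (Δp = +0.02707)
p: 0.60911 → 0.62688  (Δp = +0.01777)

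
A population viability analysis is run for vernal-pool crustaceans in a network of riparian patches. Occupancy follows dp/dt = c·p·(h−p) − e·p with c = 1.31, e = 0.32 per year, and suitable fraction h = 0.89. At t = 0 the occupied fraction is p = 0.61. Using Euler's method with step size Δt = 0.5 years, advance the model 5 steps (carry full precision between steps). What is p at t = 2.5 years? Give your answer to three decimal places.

Update rule: p ← p + [c·p·(h−p) − e·p]·Δt with Δt = 0.5.
p: 0.61000 → 0.62427  (Δp = +0.01427)
p: 0.62427 → 0.63305  (Δp = +0.00877)
p: 0.63305 → 0.63830  (Δp = +0.00526)
p: 0.63830 → 0.64141  (Δp = +0.00310)
p: 0.64141 → 0.64322  (Δp = +0.00181)

0.643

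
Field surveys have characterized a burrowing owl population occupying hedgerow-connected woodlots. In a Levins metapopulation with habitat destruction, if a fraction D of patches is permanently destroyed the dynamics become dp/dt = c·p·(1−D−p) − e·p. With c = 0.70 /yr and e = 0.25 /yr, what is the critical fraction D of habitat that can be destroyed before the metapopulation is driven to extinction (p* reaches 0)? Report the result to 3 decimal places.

0.643

The nontrivial equilibrium is p* = (1−D) − e/c; extinction occurs when this hits zero.
So D_crit = 1 − e/c = 1 − 0.25/0.70 = 1 − 0.3571 = 0.6429.
This equals the undisturbed p*, a classic result of Lande's extension.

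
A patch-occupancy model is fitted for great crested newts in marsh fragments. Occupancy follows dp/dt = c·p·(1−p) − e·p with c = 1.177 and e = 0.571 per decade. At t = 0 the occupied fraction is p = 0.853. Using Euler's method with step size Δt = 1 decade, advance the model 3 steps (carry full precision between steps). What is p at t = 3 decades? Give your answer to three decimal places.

Update rule: p ← p + [c·p·(1−p) − e·p]·Δt with Δt = 1.
step 1: Δp = -0.33948, p = 0.51352
step 2: Δp = +0.00081, p = 0.51434
step 3: Δp = +0.00032, p = 0.51466

0.515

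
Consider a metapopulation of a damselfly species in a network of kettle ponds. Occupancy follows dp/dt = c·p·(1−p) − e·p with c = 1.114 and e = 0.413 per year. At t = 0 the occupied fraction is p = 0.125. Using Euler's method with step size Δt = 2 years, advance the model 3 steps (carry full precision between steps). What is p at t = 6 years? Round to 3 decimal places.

0.640

Update rule: p ← p + [c·p·(1−p) − e·p]·Δt with Δt = 2.
  1  |  dp/dt·Δt = +0.140438  |  p_1 = 0.265438
  2  |  dp/dt·Δt = +0.215165  |  p_2 = 0.480603
  3  |  dp/dt·Δt = +0.159184  |  p_3 = 0.639787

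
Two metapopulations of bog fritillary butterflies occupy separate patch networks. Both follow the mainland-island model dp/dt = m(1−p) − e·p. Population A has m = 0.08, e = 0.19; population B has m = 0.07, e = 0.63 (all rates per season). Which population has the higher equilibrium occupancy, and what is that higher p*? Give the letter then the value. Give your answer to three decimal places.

A, 0.296

A: p*_A = m/(m+e) = 0.08/0.2700 = 0.2963.
B: p*_B = 0.07/0.7000 = 0.1000.
A is higher at 0.2963.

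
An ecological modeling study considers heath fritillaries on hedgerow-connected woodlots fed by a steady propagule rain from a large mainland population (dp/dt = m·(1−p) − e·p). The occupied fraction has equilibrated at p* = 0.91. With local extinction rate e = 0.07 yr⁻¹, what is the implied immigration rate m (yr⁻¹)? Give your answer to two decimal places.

0.71

At equilibrium m(1−p*) = e·p*, so m = e·p*/(1−p*).
m = 0.07 × 0.91 / 0.0900 = 0.0637/0.0900 = 0.7078.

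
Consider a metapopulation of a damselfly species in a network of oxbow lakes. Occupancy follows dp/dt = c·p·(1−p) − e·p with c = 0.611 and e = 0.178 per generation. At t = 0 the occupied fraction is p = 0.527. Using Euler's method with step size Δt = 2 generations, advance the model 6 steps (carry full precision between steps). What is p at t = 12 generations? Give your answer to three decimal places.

0.709

Update rule: p ← p + [c·p·(1−p) − e·p]·Δt with Δt = 2.
t = 2: p = 0.52700 + (+0.11700) = 0.64400
t = 4: p = 0.64400 + (+0.05090) = 0.69490
t = 6: p = 0.69490 + (+0.01170) = 0.70660
t = 8: p = 0.70660 + (+0.00179) = 0.70839
t = 10: p = 0.70839 + (+0.00025) = 0.70864
t = 12: p = 0.70864 + (+0.00003) = 0.70867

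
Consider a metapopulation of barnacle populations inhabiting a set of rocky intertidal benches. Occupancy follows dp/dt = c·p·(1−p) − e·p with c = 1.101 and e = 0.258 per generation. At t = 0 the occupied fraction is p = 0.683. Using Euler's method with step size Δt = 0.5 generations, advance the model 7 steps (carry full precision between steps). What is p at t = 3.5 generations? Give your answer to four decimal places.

0.7635

Update rule: p ← p + [c·p·(1−p) − e·p]·Δt with Δt = 0.5.
p: 0.68300 → 0.71408  (Δp = +0.03108)
p: 0.71408 → 0.73436  (Δp = +0.02028)
p: 0.73436 → 0.74702  (Δp = +0.01266)
p: 0.74702 → 0.75469  (Δp = +0.00767)
p: 0.75469 → 0.75925  (Δp = +0.00456)
p: 0.75925 → 0.76193  (Δp = +0.00268)
p: 0.76193 → 0.76350  (Δp = +0.00157)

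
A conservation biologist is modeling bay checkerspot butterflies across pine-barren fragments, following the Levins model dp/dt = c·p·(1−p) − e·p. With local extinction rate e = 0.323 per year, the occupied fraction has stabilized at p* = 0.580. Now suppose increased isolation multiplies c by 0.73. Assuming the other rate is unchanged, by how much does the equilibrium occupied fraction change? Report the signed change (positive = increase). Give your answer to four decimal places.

Balance c(1−p*) = e gives c = e/(1 − 0.58000) = 0.323/0.42000 = 0.76905.
New p* = 1 − e/c = 1 − 0.32300/0.56141 = 0.42466.
Δp* = 0.42466 − 0.58000 = -0.15534.

-0.1553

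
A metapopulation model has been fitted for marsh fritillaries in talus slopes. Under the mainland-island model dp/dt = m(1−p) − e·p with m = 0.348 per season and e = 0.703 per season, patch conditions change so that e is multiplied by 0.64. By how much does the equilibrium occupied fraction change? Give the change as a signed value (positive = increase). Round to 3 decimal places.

0.105

Before: p* = 0.348/(0.348+0.703) = 0.3311.
After: m = 0.348, e = 0.44992; p* = 0.348/0.7979 = 0.4361.
Δp* = 0.4361 − 0.3311 = +0.1050.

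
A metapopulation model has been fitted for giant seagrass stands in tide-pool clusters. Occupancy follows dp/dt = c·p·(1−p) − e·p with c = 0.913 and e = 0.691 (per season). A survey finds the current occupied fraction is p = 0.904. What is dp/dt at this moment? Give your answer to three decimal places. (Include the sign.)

-0.545

Colonization term: c·p·(1−p) = 0.913×0.904×0.0960 = 0.07923.
Extinction term: e·p = 0.62466.
dp/dt = 0.07923 − 0.62466 = -0.54543.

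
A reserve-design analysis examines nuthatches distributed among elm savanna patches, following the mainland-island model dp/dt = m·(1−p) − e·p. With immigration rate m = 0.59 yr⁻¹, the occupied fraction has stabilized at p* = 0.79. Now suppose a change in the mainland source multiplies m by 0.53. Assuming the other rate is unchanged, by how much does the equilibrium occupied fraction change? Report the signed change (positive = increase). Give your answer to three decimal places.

-0.124

Balance m(1−p*) = e·p* gives e = m(1−p*)/p* = 0.59×0.21000/0.79000 = 0.15684.
New p* = m/(m+e) = 0.31270/(0.31270+0.15684) = 0.66597.
Δp* = 0.66597 − 0.79000 = -0.12403.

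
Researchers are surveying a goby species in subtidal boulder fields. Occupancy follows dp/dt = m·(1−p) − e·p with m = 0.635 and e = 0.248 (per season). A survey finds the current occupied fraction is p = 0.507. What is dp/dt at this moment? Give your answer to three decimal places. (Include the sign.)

0.187

Colonization term: m·(1−p) = 0.635×0.4930 = 0.31306.
Extinction term: e·p = 0.12574.
dp/dt = 0.31306 − 0.12574 = 0.18732.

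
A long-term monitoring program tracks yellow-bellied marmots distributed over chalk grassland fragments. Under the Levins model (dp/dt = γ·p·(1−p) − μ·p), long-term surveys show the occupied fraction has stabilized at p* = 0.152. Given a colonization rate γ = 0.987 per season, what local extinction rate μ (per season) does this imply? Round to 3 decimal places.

0.837

At equilibrium γ(1−p*) = μ.
μ = 0.987 × (1 − 0.152) = 0.987 × 0.8480 = 0.8370.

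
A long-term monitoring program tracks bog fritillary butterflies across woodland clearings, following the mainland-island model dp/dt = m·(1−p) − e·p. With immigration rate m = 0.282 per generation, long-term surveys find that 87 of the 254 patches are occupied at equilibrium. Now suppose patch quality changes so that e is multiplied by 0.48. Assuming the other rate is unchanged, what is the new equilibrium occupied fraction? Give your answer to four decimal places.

Observed p* = 87/254 = 0.34252.
Balance m(1−p*) = e·p* gives e = m(1−p*)/p* = 0.282×0.65748/0.34252 = 0.54131.
New p* = m/(m+e) = 0.28200/(0.28200+0.25983) = 0.52046.

0.5205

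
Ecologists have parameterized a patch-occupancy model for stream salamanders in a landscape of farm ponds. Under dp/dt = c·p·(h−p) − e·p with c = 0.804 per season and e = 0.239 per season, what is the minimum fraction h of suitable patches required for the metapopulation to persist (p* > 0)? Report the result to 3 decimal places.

p* = h − e/c is positive only when h > e/c.
h_min = e/c = 0.239/0.804 = 0.2973.

0.297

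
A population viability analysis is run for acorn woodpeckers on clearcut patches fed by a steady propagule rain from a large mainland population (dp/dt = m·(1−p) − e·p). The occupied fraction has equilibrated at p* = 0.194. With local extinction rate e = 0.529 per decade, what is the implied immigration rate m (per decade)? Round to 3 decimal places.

0.127

At equilibrium m(1−p*) = e·p*, so m = e·p*/(1−p*).
m = 0.529 × 0.194 / 0.8060 = 0.1026/0.8060 = 0.1273.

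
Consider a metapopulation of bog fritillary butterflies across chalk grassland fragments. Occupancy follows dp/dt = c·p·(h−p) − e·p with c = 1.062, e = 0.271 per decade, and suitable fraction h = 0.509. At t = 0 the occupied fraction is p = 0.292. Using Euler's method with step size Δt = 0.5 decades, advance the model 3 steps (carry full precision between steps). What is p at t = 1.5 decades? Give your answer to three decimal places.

0.277

Update rule: p ← p + [c·p·(h−p) − e·p]·Δt with Δt = 0.5.
  1  |  dp/dt·Δt = -0.005920  |  p_1 = 0.286080
  2  |  dp/dt·Δt = -0.004900  |  p_2 = 0.281180
  3  |  dp/dt·Δt = -0.004085  |  p_3 = 0.277095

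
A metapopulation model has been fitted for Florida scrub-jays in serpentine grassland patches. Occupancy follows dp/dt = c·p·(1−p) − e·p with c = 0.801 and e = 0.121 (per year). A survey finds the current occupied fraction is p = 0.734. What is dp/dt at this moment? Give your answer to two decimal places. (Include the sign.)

0.07

Colonization term: c·p·(1−p) = 0.801×0.734×0.2660 = 0.15639.
Extinction term: e·p = 0.08881.
dp/dt = 0.15639 − 0.08881 = 0.06758.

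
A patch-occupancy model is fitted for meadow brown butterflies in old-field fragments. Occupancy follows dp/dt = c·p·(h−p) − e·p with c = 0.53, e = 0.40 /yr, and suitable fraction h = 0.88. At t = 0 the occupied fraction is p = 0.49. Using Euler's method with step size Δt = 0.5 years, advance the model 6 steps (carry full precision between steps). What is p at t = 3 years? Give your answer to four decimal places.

0.3117

Update rule: p ← p + [c·p·(h−p) − e·p]·Δt with Δt = 0.5.
step 1: Δp = -0.04736, p = 0.44264
step 2: Δp = -0.03723, p = 0.40542
step 3: Δp = -0.03010, p = 0.37532
step 4: Δp = -0.02487, p = 0.35045
step 5: Δp = -0.02091, p = 0.32954
step 6: Δp = -0.01784, p = 0.31170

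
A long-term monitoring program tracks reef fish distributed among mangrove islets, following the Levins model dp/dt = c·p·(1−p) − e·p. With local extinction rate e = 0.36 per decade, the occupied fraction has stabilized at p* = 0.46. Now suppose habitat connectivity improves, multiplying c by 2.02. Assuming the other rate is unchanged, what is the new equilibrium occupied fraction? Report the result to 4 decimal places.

0.7327

Balance c(1−p*) = e gives c = e/(1 − 0.46000) = 0.36/0.54000 = 0.66667.
New p* = 1 − e/c = 1 − 0.36000/1.34667 = 0.73267.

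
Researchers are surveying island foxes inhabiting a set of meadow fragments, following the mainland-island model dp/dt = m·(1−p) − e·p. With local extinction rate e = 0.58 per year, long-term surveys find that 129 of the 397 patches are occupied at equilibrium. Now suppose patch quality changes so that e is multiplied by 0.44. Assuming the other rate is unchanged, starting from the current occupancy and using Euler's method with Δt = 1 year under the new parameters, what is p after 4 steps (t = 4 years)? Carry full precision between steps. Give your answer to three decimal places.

0.513

Observed p* = 129/397 = 0.32494.
Balance m(1−p*) = e·p* gives m = e·p*/(1−p*) = 0.58×0.32494/0.67506 = 0.27918.
Starting from p₀ = 0.32494; update p ← p + (dp/dt)·Δt with the new parameters.
  1  |  dp/dt·Δt = +0.105540  |  p_1 = 0.430477
  2  |  dp/dt·Δt = +0.049141  |  p_2 = 0.479618
  3  |  dp/dt·Δt = +0.022881  |  p_3 = 0.502499
  4  |  dp/dt·Δt = +0.010654  |  p_4 = 0.513153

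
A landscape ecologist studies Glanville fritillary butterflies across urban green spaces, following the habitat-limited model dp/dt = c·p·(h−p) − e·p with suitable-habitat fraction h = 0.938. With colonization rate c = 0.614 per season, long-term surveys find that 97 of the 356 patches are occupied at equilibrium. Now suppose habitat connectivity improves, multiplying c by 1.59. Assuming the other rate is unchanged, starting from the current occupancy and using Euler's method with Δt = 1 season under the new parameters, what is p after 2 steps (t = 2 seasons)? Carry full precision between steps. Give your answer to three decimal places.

Observed p* = 97/356 = 0.27247.
Balance c(h−p*) = e gives e = 0.614×(0.938 − 0.27247) = 0.40863.
Starting from p₀ = 0.27247; update p ← p + (dp/dt)·Δt with the new parameters.
p: 0.27247 → 0.33816  (Δp = +0.06569)
p: 0.33816 → 0.39801  (Δp = +0.05984)

0.398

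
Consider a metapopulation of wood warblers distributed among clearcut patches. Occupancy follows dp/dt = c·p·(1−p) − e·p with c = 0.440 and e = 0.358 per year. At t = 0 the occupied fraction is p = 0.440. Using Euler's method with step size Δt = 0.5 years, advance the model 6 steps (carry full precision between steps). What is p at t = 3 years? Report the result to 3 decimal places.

Update rule: p ← p + [c·p·(1−p) − e·p]·Δt with Δt = 0.5.
  1  |  dp/dt·Δt = -0.024552  |  p_1 = 0.415448
  2  |  dp/dt·Δt = -0.020938  |  p_2 = 0.394510
  3  |  dp/dt·Δt = -0.018065  |  p_3 = 0.376445
  4  |  dp/dt·Δt = -0.015742  |  p_4 = 0.360702
  5  |  dp/dt·Δt = -0.013835  |  p_5 = 0.346868
  6  |  dp/dt·Δt = -0.012248  |  p_6 = 0.334620

0.335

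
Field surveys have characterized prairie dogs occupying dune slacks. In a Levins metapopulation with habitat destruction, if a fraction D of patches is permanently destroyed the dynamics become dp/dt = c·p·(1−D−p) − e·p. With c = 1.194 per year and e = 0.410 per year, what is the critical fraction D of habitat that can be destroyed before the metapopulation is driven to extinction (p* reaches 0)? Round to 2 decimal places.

The nontrivial equilibrium is p* = (1−D) − e/c; extinction occurs when this hits zero.
So D_crit = 1 − e/c = 1 − 0.410/1.194 = 1 − 0.3434 = 0.6566.
Note this equals the original equilibrium occupancy — the Levins extinction-debt result.

0.66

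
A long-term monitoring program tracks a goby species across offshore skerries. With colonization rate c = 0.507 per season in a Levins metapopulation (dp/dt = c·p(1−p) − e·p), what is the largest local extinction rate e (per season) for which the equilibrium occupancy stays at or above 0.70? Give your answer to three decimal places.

1 − e/c ≥ 0.70 ⇒ e ≤ c(1 − 0.70) = 0.507 × 0.3000.
e_max = 0.1521.

0.152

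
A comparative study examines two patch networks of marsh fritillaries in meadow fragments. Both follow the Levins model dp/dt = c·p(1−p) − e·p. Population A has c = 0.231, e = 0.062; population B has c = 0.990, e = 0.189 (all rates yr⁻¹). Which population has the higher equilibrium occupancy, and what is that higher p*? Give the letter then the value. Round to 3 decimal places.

A: p*_A = 1 − 0.062/0.231 = 0.7316.
B: p*_B = 1 − 0.189/0.990 = 0.8091.
B is higher at 0.8091.

B, 0.809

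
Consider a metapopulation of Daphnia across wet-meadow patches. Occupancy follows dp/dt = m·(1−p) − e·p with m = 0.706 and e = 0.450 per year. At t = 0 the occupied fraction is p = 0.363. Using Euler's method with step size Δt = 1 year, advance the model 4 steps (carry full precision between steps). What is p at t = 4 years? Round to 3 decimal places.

0.611

Update rule: p ← p + [m·(1−p) − e·p]·Δt with Δt = 1.
t = 1: p = 0.36300 + (+0.28637) = 0.64937
t = 2: p = 0.64937 + (-0.04467) = 0.60470
t = 3: p = 0.60470 + (+0.00697) = 0.61167
t = 4: p = 0.61167 + (-0.00109) = 0.61058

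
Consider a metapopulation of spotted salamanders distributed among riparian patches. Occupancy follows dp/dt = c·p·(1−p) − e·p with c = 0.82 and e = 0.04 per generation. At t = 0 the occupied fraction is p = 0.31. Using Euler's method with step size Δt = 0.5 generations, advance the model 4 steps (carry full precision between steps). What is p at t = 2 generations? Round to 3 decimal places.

0.663

Update rule: p ← p + [c·p·(1−p) − e·p]·Δt with Δt = 0.5.
  1  |  dp/dt·Δt = +0.081499  |  p_1 = 0.391499
  2  |  dp/dt·Δt = +0.089843  |  p_2 = 0.481342
  3  |  dp/dt·Δt = +0.092730  |  p_3 = 0.574073
  4  |  dp/dt·Δt = +0.088769  |  p_4 = 0.662842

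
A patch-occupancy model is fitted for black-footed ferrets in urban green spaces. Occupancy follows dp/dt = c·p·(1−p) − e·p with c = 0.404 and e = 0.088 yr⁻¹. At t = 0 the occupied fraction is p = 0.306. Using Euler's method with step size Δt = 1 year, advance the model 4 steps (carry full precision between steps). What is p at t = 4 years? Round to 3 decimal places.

0.546

Update rule: p ← p + [c·p·(1−p) − e·p]·Δt with Δt = 1.
t = 1: p = 0.30600 + (+0.05887) = 0.36487
t = 2: p = 0.36487 + (+0.06151) = 0.42638
t = 3: p = 0.42638 + (+0.06129) = 0.48767
t = 4: p = 0.48767 + (+0.05802) = 0.54569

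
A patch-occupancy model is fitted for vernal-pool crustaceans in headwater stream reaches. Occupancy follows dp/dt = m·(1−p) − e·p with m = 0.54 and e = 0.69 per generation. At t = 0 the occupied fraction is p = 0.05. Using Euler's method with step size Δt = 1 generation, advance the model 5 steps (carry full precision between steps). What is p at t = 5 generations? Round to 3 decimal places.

Update rule: p ← p + [m·(1−p) − e·p]·Δt with Δt = 1.
step 1: Δp = +0.47850, p = 0.52850
step 2: Δp = -0.11006, p = 0.41845
step 3: Δp = +0.02531, p = 0.44376
step 4: Δp = -0.00582, p = 0.43794
step 5: Δp = +0.00134, p = 0.43927

0.439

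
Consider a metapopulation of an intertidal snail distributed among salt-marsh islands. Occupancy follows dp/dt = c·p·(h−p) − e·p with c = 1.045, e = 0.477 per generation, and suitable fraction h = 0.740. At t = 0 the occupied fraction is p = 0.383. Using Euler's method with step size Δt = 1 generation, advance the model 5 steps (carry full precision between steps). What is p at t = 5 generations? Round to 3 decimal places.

Update rule: p ← p + [c·p·(h−p) − e·p]·Δt with Δt = 1.
  1  |  dp/dt·Δt = -0.039807  |  p_1 = 0.343193
  2  |  dp/dt·Δt = -0.021393  |  p_2 = 0.321799
  3  |  dp/dt·Δt = -0.012866  |  p_3 = 0.308934
  4  |  dp/dt·Δt = -0.008198  |  p_4 = 0.300736
  5  |  dp/dt·Δt = -0.005404  |  p_5 = 0.295332

0.295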